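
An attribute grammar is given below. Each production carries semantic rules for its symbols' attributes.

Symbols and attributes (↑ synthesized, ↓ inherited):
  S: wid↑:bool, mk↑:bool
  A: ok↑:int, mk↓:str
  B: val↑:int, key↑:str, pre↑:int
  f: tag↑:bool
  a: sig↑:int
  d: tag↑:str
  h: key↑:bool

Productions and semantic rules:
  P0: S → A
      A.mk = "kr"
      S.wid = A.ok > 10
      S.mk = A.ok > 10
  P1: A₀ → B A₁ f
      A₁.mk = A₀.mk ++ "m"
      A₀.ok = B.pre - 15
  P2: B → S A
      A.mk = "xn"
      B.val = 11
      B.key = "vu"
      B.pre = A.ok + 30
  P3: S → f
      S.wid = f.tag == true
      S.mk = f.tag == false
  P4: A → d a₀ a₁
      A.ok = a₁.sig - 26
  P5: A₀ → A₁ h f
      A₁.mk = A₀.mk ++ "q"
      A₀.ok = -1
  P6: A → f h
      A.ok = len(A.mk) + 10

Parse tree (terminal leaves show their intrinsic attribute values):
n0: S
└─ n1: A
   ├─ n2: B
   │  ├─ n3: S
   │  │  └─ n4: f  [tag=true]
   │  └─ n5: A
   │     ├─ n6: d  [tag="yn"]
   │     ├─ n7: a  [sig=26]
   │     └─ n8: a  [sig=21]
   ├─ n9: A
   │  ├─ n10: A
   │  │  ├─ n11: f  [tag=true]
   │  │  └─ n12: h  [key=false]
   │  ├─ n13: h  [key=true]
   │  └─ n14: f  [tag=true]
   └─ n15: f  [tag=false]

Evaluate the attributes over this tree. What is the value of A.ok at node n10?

14

1. n1.mk = "kr"  ["kr"]
2. n4.tag = true  [terminal]
3. n3.wid = true  [f.tag == true]
4. n3.mk = false  [f.tag == false]
5. n5.mk = "xn"  ["xn"]
6. n6.tag = "yn"  [terminal]
7. n7.sig = 26  [terminal]
8. n8.sig = 21  [terminal]
9. n5.ok = -5  [a₁.sig - 26]
10. n2.val = 11  [11]
11. n2.key = "vu"  ["vu"]
12. n2.pre = 25  [A.ok + 30]
13. n9.mk = "krm"  [A₀.mk ++ "m"]
14. n10.mk = "krmq"  [A₀.mk ++ "q"]
15. n11.tag = true  [terminal]
16. n12.key = false  [terminal]
17. n10.ok = 14  [len(A.mk) + 10]
18. n13.key = true  [terminal]
19. n14.tag = true  [terminal]
20. n9.ok = -1  [-1]
21. n15.tag = false  [terminal]
22. n1.ok = 10  [B.pre - 15]
23. n0.wid = false  [A.ok > 10]
24. n0.mk = false  [A.ok > 10]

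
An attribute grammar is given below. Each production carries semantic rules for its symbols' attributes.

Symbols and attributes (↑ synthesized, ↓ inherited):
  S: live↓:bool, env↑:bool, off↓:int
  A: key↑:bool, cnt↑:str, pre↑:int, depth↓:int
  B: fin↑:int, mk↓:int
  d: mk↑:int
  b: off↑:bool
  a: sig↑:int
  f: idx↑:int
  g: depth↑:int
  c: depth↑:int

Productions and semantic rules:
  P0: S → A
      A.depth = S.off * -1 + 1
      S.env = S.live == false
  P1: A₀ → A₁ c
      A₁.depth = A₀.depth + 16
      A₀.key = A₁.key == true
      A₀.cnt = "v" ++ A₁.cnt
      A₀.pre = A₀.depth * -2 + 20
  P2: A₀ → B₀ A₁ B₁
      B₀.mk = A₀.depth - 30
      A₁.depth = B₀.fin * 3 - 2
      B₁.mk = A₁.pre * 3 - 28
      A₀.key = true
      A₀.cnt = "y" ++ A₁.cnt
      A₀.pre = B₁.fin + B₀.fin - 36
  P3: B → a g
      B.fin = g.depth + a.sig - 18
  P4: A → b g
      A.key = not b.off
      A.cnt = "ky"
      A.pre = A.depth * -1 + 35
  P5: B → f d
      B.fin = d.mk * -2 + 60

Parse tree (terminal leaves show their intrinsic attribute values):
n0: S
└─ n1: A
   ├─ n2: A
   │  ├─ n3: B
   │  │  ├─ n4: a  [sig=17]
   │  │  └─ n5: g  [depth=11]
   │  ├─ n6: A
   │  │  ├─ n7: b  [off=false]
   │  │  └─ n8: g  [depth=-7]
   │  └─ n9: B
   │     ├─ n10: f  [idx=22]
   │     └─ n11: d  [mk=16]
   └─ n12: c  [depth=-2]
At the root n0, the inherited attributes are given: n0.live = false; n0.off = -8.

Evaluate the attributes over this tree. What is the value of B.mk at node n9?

-7

1. n0.live = false  [given at root]
2. n0.off = -8  [given at root]
3. n1.depth = 9  [S.off * -1 + 1]
4. n2.depth = 25  [A₀.depth + 16]
5. n3.mk = -5  [A₀.depth - 30]
6. n4.sig = 17  [terminal]
7. n5.depth = 11  [terminal]
8. n3.fin = 10  [g.depth + a.sig - 18]
9. n6.depth = 28  [B₀.fin * 3 - 2]
10. n7.off = false  [terminal]
11. n8.depth = -7  [terminal]
12. n6.key = true  [not b.off]
13. n6.cnt = "ky"  ["ky"]
14. n6.pre = 7  [A.depth * -1 + 35]
15. n9.mk = -7  [A₁.pre * 3 - 28]
16. n10.idx = 22  [terminal]
17. n11.mk = 16  [terminal]
18. n9.fin = 28  [d.mk * -2 + 60]
19. n2.key = true  [true]
20. n2.cnt = "yky"  ["y" ++ A₁.cnt]
21. n2.pre = 2  [B₁.fin + B₀.fin - 36]
22. n12.depth = -2  [terminal]
23. n1.key = true  [A₁.key == true]
24. n1.cnt = "vyky"  ["v" ++ A₁.cnt]
25. n1.pre = 2  [A₀.depth * -2 + 20]
26. n0.env = true  [S.live == false]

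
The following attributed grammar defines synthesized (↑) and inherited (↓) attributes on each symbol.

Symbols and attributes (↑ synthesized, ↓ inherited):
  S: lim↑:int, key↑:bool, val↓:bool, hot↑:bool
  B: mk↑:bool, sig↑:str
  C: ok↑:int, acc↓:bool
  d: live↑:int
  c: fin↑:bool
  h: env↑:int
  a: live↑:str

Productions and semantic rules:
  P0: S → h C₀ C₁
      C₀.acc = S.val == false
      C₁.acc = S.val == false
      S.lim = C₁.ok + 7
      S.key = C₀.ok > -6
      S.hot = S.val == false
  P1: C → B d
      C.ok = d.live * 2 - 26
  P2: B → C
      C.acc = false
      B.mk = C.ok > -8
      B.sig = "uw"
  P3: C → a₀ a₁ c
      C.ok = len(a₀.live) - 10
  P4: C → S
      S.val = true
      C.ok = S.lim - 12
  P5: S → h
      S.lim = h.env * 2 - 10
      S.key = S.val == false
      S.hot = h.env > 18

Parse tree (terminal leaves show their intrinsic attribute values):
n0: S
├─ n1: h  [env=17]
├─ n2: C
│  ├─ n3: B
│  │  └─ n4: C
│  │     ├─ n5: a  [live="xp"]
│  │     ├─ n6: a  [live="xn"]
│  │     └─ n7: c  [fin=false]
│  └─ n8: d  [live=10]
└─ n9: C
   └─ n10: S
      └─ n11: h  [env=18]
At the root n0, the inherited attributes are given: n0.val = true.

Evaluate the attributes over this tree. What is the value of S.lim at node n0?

1. n0.val = true  [given at root]
2. n1.env = 17  [terminal]
3. n2.acc = false  [S.val == false]
4. n4.acc = false  [false]
5. n5.live = "xp"  [terminal]
6. n6.live = "xn"  [terminal]
7. n7.fin = false  [terminal]
8. n4.ok = -8  [len(a₀.live) - 10]
9. n3.mk = false  [C.ok > -8]
10. n3.sig = "uw"  ["uw"]
11. n8.live = 10  [terminal]
12. n2.ok = -6  [d.live * 2 - 26]
13. n9.acc = false  [S.val == false]
14. n10.val = true  [true]
15. n11.env = 18  [terminal]
16. n10.lim = 26  [h.env * 2 - 10]
17. n10.key = false  [S.val == false]
18. n10.hot = false  [h.env > 18]
19. n9.ok = 14  [S.lim - 12]
20. n0.lim = 21  [C₁.ok + 7]
21. n0.key = false  [C₀.ok > -6]
22. n0.hot = false  [S.val == false]

21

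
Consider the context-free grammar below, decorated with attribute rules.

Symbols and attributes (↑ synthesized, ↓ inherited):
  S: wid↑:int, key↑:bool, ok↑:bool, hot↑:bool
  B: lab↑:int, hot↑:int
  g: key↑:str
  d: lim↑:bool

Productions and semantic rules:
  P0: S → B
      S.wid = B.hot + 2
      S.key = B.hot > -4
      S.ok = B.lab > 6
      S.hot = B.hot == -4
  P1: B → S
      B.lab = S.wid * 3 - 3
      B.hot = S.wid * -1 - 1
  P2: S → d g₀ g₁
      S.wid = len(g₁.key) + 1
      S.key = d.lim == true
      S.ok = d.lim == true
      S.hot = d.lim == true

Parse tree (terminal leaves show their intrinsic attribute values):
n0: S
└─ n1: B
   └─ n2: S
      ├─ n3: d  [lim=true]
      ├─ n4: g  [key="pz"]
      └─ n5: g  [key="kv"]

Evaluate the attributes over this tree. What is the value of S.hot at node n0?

1. n3.lim = true  [terminal]
2. n4.key = "pz"  [terminal]
3. n5.key = "kv"  [terminal]
4. n2.wid = 3  [len(g₁.key) + 1]
5. n2.key = true  [d.lim == true]
6. n2.ok = true  [d.lim == true]
7. n2.hot = true  [d.lim == true]
8. n1.lab = 6  [S.wid * 3 - 3]
9. n1.hot = -4  [S.wid * -1 - 1]
10. n0.wid = -2  [B.hot + 2]
11. n0.key = false  [B.hot > -4]
12. n0.ok = false  [B.lab > 6]
13. n0.hot = true  [B.hot == -4]

true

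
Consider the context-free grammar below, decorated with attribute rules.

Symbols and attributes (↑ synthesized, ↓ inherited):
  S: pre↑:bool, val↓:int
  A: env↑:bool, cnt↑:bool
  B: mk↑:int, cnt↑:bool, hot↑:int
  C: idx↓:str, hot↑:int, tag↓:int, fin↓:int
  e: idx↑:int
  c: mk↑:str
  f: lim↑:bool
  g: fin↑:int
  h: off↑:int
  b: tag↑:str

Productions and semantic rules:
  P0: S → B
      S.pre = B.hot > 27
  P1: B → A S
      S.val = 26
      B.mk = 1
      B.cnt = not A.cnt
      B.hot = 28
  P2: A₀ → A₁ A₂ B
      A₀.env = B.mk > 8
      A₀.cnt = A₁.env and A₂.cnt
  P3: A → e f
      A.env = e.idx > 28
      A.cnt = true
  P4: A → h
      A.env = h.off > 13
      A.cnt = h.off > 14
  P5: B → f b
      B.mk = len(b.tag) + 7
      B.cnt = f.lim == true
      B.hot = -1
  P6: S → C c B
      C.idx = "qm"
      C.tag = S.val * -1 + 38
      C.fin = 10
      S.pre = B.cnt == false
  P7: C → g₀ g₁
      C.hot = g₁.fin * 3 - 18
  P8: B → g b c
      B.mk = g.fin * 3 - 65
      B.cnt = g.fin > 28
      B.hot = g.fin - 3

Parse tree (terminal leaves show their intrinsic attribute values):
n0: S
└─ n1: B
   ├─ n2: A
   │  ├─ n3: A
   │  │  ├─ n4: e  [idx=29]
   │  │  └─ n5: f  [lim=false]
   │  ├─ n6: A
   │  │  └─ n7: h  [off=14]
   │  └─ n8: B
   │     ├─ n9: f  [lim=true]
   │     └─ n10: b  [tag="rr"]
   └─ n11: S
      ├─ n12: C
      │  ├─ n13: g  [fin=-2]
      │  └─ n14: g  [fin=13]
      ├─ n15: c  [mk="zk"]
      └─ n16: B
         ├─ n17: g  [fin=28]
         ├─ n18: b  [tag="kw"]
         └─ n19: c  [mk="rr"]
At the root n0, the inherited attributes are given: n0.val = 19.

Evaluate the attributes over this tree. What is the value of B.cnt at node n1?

1. n0.val = 19  [given at root]
2. n4.idx = 29  [terminal]
3. n5.lim = false  [terminal]
4. n3.env = true  [e.idx > 28]
5. n3.cnt = true  [true]
6. n7.off = 14  [terminal]
7. n6.env = true  [h.off > 13]
8. n6.cnt = false  [h.off > 14]
9. n9.lim = true  [terminal]
10. n10.tag = "rr"  [terminal]
11. n8.mk = 9  [len(b.tag) + 7]
12. n8.cnt = true  [f.lim == true]
13. n8.hot = -1  [-1]
14. n2.env = true  [B.mk > 8]
15. n2.cnt = false  [A₁.env and A₂.cnt]
16. n11.val = 26  [26]
17. n12.idx = "qm"  ["qm"]
18. n12.tag = 12  [S.val * -1 + 38]
19. n12.fin = 10  [10]
20. n13.fin = -2  [terminal]
21. n14.fin = 13  [terminal]
22. n12.hot = 21  [g₁.fin * 3 - 18]
23. n15.mk = "zk"  [terminal]
24. n17.fin = 28  [terminal]
25. n18.tag = "kw"  [terminal]
26. n19.mk = "rr"  [terminal]
27. n16.mk = 19  [g.fin * 3 - 65]
28. n16.cnt = false  [g.fin > 28]
29. n16.hot = 25  [g.fin - 3]
30. n11.pre = true  [B.cnt == false]
31. n1.mk = 1  [1]
32. n1.cnt = true  [not A.cnt]
33. n1.hot = 28  [28]
34. n0.pre = true  [B.hot > 27]

true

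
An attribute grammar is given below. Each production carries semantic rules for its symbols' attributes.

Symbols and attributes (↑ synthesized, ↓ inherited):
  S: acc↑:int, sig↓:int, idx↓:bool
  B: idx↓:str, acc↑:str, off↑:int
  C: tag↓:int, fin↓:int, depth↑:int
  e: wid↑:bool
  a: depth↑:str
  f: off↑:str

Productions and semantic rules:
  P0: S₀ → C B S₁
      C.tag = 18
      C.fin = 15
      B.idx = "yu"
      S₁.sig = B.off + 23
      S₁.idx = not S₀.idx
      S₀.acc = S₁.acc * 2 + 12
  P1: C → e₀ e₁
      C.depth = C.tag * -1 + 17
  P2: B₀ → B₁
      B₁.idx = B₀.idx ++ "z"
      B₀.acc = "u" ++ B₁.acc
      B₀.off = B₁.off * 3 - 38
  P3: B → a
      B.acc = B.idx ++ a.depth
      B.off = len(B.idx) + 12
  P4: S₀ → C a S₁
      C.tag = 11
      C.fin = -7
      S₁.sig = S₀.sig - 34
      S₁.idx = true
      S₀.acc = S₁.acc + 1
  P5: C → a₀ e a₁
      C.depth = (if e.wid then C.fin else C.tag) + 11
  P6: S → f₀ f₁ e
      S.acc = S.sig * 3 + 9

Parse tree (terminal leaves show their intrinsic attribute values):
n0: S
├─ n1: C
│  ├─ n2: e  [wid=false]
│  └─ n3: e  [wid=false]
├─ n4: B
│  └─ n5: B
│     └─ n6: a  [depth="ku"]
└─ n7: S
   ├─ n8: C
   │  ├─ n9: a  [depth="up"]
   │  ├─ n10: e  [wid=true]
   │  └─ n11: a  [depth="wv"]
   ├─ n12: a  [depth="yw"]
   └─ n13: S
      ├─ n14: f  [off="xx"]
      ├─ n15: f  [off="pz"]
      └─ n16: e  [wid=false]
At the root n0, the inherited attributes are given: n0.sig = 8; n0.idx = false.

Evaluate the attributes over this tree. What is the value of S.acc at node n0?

8

1. n0.sig = 8  [given at root]
2. n0.idx = false  [given at root]
3. n1.tag = 18  [18]
4. n1.fin = 15  [15]
5. n2.wid = false  [terminal]
6. n3.wid = false  [terminal]
7. n1.depth = -1  [C.tag * -1 + 17]
8. n4.idx = "yu"  ["yu"]
9. n5.idx = "yuz"  [B₀.idx ++ "z"]
10. n6.depth = "ku"  [terminal]
11. n5.acc = "yuzku"  [B.idx ++ a.depth]
12. n5.off = 15  [len(B.idx) + 12]
13. n4.acc = "uyuzku"  ["u" ++ B₁.acc]
14. n4.off = 7  [B₁.off * 3 - 38]
15. n7.sig = 30  [B.off + 23]
16. n7.idx = true  [not S₀.idx]
17. n8.tag = 11  [11]
18. n8.fin = -7  [-7]
19. n9.depth = "up"  [terminal]
20. n10.wid = true  [terminal]
21. n11.depth = "wv"  [terminal]
22. n8.depth = 4  [(if e.wid then C.fin else C.tag) + 11]
23. n12.depth = "yw"  [terminal]
24. n13.sig = -4  [S₀.sig - 34]
25. n13.idx = true  [true]
26. n14.off = "xx"  [terminal]
27. n15.off = "pz"  [terminal]
28. n16.wid = false  [terminal]
29. n13.acc = -3  [S.sig * 3 + 9]
30. n7.acc = -2  [S₁.acc + 1]
31. n0.acc = 8  [S₁.acc * 2 + 12]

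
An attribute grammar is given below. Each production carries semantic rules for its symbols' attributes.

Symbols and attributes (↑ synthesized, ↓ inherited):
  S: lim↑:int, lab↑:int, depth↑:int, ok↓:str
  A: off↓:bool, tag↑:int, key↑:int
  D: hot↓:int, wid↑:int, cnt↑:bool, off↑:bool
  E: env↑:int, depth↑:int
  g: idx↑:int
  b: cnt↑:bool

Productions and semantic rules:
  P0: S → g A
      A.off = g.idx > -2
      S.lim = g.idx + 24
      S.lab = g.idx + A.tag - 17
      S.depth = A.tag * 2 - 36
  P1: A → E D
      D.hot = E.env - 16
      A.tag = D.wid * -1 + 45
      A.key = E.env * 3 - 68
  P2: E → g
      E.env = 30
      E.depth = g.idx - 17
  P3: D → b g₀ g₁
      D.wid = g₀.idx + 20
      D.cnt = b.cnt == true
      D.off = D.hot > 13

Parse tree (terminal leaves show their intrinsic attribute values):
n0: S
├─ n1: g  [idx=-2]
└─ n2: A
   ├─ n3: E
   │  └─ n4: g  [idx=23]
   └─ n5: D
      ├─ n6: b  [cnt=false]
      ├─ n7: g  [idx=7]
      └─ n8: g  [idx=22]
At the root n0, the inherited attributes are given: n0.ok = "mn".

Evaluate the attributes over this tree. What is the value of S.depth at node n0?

0

1. n0.ok = "mn"  [given at root]
2. n1.idx = -2  [terminal]
3. n2.off = false  [g.idx > -2]
4. n4.idx = 23  [terminal]
5. n3.env = 30  [30]
6. n3.depth = 6  [g.idx - 17]
7. n5.hot = 14  [E.env - 16]
8. n6.cnt = false  [terminal]
9. n7.idx = 7  [terminal]
10. n8.idx = 22  [terminal]
11. n5.wid = 27  [g₀.idx + 20]
12. n5.cnt = false  [b.cnt == true]
13. n5.off = true  [D.hot > 13]
14. n2.tag = 18  [D.wid * -1 + 45]
15. n2.key = 22  [E.env * 3 - 68]
16. n0.lim = 22  [g.idx + 24]
17. n0.lab = -1  [g.idx + A.tag - 17]
18. n0.depth = 0  [A.tag * 2 - 36]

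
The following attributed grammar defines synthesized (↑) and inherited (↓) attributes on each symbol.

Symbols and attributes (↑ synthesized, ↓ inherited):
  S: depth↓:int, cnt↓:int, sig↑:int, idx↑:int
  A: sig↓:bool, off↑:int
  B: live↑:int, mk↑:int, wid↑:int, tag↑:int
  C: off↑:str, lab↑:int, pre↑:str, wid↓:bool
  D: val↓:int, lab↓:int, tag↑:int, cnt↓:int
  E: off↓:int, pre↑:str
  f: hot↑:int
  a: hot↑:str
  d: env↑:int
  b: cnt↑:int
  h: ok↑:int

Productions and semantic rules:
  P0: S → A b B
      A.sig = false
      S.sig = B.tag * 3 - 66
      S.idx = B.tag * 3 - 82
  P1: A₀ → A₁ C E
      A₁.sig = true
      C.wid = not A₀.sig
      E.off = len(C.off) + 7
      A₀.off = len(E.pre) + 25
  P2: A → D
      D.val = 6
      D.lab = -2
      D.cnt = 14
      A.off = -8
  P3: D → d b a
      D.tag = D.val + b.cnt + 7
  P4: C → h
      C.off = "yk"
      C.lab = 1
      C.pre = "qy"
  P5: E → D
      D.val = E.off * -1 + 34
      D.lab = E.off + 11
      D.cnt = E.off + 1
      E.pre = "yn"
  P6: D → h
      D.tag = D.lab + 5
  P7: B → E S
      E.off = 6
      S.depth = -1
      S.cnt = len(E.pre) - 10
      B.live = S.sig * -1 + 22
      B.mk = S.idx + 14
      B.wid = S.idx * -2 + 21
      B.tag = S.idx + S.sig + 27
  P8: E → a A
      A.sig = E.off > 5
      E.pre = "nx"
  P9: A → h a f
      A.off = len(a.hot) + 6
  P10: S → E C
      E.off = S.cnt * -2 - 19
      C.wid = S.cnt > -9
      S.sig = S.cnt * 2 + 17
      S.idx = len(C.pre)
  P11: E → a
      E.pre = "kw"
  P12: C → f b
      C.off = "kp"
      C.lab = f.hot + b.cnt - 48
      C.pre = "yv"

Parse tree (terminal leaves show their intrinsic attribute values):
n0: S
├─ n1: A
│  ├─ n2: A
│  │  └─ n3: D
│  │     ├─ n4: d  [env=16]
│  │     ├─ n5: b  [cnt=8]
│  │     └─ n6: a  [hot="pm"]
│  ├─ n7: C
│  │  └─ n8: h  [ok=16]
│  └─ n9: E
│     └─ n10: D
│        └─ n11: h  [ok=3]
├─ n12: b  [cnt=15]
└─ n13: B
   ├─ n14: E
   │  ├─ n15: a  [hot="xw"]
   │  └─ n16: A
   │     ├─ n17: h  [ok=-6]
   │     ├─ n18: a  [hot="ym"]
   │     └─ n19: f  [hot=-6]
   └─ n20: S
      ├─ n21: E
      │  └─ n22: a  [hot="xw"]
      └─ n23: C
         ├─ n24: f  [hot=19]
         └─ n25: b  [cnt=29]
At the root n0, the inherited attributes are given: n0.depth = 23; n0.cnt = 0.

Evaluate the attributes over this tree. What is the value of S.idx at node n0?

8

1. n0.depth = 23  [given at root]
2. n0.cnt = 0  [given at root]
3. n1.sig = false  [false]
4. n2.sig = true  [true]
5. n3.val = 6  [6]
6. n3.lab = -2  [-2]
7. n3.cnt = 14  [14]
8. n4.env = 16  [terminal]
9. n5.cnt = 8  [terminal]
10. n6.hot = "pm"  [terminal]
11. n3.tag = 21  [D.val + b.cnt + 7]
12. n2.off = -8  [-8]
13. n7.wid = true  [not A₀.sig]
14. n8.ok = 16  [terminal]
15. n7.off = "yk"  ["yk"]
16. n7.lab = 1  [1]
17. n7.pre = "qy"  ["qy"]
18. n9.off = 9  [len(C.off) + 7]
19. n10.val = 25  [E.off * -1 + 34]
20. n10.lab = 20  [E.off + 11]
21. n10.cnt = 10  [E.off + 1]
22. n11.ok = 3  [terminal]
23. n10.tag = 25  [D.lab + 5]
24. n9.pre = "yn"  ["yn"]
25. n1.off = 27  [len(E.pre) + 25]
26. n12.cnt = 15  [terminal]
27. n14.off = 6  [6]
28. n15.hot = "xw"  [terminal]
29. n16.sig = true  [E.off > 5]
30. n17.ok = -6  [terminal]
31. n18.hot = "ym"  [terminal]
32. n19.hot = -6  [terminal]
33. n16.off = 8  [len(a.hot) + 6]
34. n14.pre = "nx"  ["nx"]
35. n20.depth = -1  [-1]
36. n20.cnt = -8  [len(E.pre) - 10]
37. n21.off = -3  [S.cnt * -2 - 19]
38. n22.hot = "xw"  [terminal]
39. n21.pre = "kw"  ["kw"]
40. n23.wid = true  [S.cnt > -9]
41. n24.hot = 19  [terminal]
42. n25.cnt = 29  [terminal]
43. n23.off = "kp"  ["kp"]
44. n23.lab = 0  [f.hot + b.cnt - 48]
45. n23.pre = "yv"  ["yv"]
46. n20.sig = 1  [S.cnt * 2 + 17]
47. n20.idx = 2  [len(C.pre)]
48. n13.live = 21  [S.sig * -1 + 22]
49. n13.mk = 16  [S.idx + 14]
50. n13.wid = 17  [S.idx * -2 + 21]
51. n13.tag = 30  [S.idx + S.sig + 27]
52. n0.sig = 24  [B.tag * 3 - 66]
53. n0.idx = 8  [B.tag * 3 - 82]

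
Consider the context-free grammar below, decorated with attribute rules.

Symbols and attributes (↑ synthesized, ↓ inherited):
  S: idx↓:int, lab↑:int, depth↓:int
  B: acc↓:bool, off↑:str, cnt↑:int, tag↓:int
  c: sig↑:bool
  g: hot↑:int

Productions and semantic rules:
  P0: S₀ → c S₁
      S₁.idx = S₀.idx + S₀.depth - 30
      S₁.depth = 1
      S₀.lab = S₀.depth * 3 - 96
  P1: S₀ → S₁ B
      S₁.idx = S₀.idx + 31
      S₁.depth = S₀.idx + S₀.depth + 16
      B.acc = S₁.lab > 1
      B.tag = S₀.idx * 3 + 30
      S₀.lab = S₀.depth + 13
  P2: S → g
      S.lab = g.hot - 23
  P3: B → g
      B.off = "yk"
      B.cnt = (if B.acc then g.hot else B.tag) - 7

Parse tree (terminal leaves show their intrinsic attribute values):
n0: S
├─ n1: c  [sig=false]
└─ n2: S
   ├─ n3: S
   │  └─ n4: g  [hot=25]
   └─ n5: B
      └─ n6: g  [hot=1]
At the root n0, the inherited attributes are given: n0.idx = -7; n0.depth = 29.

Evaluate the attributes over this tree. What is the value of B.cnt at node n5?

1. n0.idx = -7  [given at root]
2. n0.depth = 29  [given at root]
3. n1.sig = false  [terminal]
4. n2.idx = -8  [S₀.idx + S₀.depth - 30]
5. n2.depth = 1  [1]
6. n3.idx = 23  [S₀.idx + 31]
7. n3.depth = 9  [S₀.idx + S₀.depth + 16]
8. n4.hot = 25  [terminal]
9. n3.lab = 2  [g.hot - 23]
10. n5.acc = true  [S₁.lab > 1]
11. n5.tag = 6  [S₀.idx * 3 + 30]
12. n6.hot = 1  [terminal]
13. n5.off = "yk"  ["yk"]
14. n5.cnt = -6  [(if B.acc then g.hot else B.tag) - 7]
15. n2.lab = 14  [S₀.depth + 13]
16. n0.lab = -9  [S₀.depth * 3 - 96]

-6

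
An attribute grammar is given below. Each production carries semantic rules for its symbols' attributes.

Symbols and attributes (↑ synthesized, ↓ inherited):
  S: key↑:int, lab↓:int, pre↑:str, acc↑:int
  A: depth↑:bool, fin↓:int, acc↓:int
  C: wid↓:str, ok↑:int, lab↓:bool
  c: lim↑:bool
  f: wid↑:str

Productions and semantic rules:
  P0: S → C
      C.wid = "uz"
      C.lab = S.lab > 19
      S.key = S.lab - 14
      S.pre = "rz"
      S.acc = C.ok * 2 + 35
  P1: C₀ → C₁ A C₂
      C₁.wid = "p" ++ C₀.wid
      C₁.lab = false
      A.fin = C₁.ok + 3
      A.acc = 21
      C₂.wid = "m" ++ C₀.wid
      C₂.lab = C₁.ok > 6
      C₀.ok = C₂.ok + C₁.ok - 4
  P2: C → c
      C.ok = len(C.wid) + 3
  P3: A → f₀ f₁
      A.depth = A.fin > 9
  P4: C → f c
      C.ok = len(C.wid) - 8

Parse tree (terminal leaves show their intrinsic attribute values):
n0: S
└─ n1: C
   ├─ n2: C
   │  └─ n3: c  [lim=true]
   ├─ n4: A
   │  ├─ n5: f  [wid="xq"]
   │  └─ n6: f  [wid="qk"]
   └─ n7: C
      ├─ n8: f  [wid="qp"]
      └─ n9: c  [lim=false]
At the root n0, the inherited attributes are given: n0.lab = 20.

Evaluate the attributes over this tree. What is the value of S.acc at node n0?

29

1. n0.lab = 20  [given at root]
2. n1.wid = "uz"  ["uz"]
3. n1.lab = true  [S.lab > 19]
4. n2.wid = "puz"  ["p" ++ C₀.wid]
5. n2.lab = false  [false]
6. n3.lim = true  [terminal]
7. n2.ok = 6  [len(C.wid) + 3]
8. n4.fin = 9  [C₁.ok + 3]
9. n4.acc = 21  [21]
10. n5.wid = "xq"  [terminal]
11. n6.wid = "qk"  [terminal]
12. n4.depth = false  [A.fin > 9]
13. n7.wid = "muz"  ["m" ++ C₀.wid]
14. n7.lab = false  [C₁.ok > 6]
15. n8.wid = "qp"  [terminal]
16. n9.lim = false  [terminal]
17. n7.ok = -5  [len(C.wid) - 8]
18. n1.ok = -3  [C₂.ok + C₁.ok - 4]
19. n0.key = 6  [S.lab - 14]
20. n0.pre = "rz"  ["rz"]
21. n0.acc = 29  [C.ok * 2 + 35]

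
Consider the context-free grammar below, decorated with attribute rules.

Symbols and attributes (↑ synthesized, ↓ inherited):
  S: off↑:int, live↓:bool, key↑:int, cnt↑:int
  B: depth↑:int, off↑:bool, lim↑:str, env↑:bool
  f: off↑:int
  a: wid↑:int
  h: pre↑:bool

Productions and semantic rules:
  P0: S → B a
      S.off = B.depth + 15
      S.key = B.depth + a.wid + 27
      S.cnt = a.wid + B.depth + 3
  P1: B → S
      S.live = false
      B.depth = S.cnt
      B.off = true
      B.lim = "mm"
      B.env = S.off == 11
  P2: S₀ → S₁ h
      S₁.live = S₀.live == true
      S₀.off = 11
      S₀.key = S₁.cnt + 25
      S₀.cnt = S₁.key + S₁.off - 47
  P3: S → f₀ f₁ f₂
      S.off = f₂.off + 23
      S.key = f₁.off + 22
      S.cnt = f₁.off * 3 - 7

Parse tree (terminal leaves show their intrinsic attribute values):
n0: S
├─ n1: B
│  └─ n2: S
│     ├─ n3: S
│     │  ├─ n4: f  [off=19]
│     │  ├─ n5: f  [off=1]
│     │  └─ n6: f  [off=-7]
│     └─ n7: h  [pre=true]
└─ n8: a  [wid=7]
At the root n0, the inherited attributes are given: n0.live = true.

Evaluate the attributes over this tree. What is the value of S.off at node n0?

7

1. n0.live = true  [given at root]
2. n2.live = false  [false]
3. n3.live = false  [S₀.live == true]
4. n4.off = 19  [terminal]
5. n5.off = 1  [terminal]
6. n6.off = -7  [terminal]
7. n3.off = 16  [f₂.off + 23]
8. n3.key = 23  [f₁.off + 22]
9. n3.cnt = -4  [f₁.off * 3 - 7]
10. n7.pre = true  [terminal]
11. n2.off = 11  [11]
12. n2.key = 21  [S₁.cnt + 25]
13. n2.cnt = -8  [S₁.key + S₁.off - 47]
14. n1.depth = -8  [S.cnt]
15. n1.off = true  [true]
16. n1.lim = "mm"  ["mm"]
17. n1.env = true  [S.off == 11]
18. n8.wid = 7  [terminal]
19. n0.off = 7  [B.depth + 15]
20. n0.key = 26  [B.depth + a.wid + 27]
21. n0.cnt = 2  [a.wid + B.depth + 3]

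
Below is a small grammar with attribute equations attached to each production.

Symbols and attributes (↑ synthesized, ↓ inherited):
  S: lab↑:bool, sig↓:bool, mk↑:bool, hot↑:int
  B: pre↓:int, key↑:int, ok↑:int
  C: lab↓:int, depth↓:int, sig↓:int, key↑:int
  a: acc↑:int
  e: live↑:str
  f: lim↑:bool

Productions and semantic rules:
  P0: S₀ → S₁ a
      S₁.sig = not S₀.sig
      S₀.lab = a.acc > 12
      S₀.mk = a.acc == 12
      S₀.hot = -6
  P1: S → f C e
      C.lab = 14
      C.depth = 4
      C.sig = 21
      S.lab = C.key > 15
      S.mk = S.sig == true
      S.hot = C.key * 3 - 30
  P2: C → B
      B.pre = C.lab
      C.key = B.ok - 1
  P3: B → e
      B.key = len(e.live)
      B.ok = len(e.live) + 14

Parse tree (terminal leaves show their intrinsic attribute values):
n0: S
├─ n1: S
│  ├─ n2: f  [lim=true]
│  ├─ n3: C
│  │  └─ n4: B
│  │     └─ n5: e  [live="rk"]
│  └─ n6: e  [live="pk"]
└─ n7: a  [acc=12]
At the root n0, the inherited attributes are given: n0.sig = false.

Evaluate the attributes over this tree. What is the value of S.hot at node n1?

15

1. n0.sig = false  [given at root]
2. n1.sig = true  [not S₀.sig]
3. n2.lim = true  [terminal]
4. n3.lab = 14  [14]
5. n3.depth = 4  [4]
6. n3.sig = 21  [21]
7. n4.pre = 14  [C.lab]
8. n5.live = "rk"  [terminal]
9. n4.key = 2  [len(e.live)]
10. n4.ok = 16  [len(e.live) + 14]
11. n3.key = 15  [B.ok - 1]
12. n6.live = "pk"  [terminal]
13. n1.lab = false  [C.key > 15]
14. n1.mk = true  [S.sig == true]
15. n1.hot = 15  [C.key * 3 - 30]
16. n7.acc = 12  [terminal]
17. n0.lab = false  [a.acc > 12]
18. n0.mk = true  [a.acc == 12]
19. n0.hot = -6  [-6]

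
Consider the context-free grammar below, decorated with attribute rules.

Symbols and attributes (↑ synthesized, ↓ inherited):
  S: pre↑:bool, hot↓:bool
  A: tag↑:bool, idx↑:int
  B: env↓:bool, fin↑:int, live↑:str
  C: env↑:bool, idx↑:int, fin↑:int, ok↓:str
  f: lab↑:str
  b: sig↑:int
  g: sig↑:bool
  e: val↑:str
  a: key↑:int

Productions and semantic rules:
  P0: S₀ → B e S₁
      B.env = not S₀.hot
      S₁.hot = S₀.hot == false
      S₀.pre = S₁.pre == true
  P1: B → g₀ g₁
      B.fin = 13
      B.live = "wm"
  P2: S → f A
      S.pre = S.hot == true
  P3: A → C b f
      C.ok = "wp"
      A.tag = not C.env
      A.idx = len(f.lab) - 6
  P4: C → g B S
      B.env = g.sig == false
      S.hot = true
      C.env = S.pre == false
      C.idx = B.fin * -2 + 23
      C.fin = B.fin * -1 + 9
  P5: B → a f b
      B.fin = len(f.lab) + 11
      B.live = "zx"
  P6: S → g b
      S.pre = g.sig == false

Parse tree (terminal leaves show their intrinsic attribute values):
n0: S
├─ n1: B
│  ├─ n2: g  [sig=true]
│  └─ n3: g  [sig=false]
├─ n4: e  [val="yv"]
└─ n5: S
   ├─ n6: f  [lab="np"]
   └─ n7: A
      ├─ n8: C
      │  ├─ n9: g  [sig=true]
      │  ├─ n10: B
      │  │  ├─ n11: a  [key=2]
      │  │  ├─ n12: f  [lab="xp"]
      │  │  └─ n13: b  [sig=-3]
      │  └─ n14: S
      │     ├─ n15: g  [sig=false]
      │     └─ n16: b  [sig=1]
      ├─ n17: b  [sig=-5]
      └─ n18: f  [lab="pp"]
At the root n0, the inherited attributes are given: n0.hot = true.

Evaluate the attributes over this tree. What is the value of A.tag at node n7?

1. n0.hot = true  [given at root]
2. n1.env = false  [not S₀.hot]
3. n2.sig = true  [terminal]
4. n3.sig = false  [terminal]
5. n1.fin = 13  [13]
6. n1.live = "wm"  ["wm"]
7. n4.val = "yv"  [terminal]
8. n5.hot = false  [S₀.hot == false]
9. n6.lab = "np"  [terminal]
10. n8.ok = "wp"  ["wp"]
11. n9.sig = true  [terminal]
12. n10.env = false  [g.sig == false]
13. n11.key = 2  [terminal]
14. n12.lab = "xp"  [terminal]
15. n13.sig = -3  [terminal]
16. n10.fin = 13  [len(f.lab) + 11]
17. n10.live = "zx"  ["zx"]
18. n14.hot = true  [true]
19. n15.sig = false  [terminal]
20. n16.sig = 1  [terminal]
21. n14.pre = true  [g.sig == false]
22. n8.env = false  [S.pre == false]
23. n8.idx = -3  [B.fin * -2 + 23]
24. n8.fin = -4  [B.fin * -1 + 9]
25. n17.sig = -5  [terminal]
26. n18.lab = "pp"  [terminal]
27. n7.tag = true  [not C.env]
28. n7.idx = -4  [len(f.lab) - 6]
29. n5.pre = false  [S.hot == true]
30. n0.pre = false  [S₁.pre == true]

true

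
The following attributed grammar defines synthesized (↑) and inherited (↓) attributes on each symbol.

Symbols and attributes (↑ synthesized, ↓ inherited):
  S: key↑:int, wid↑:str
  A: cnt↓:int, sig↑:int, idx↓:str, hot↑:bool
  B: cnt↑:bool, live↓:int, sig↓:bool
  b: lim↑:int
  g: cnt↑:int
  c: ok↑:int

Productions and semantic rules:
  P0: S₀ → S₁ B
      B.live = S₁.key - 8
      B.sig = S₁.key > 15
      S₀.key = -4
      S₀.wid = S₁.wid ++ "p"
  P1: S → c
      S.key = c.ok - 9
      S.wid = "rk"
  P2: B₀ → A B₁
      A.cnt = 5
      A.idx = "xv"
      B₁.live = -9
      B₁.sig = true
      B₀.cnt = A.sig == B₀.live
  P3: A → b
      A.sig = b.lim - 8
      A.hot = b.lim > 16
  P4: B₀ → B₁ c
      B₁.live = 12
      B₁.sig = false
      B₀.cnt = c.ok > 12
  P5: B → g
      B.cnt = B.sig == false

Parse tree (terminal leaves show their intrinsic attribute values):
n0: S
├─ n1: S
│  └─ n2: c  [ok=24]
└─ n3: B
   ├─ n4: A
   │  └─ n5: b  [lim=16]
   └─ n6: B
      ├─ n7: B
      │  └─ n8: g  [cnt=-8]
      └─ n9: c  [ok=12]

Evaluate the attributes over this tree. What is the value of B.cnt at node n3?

false

1. n2.ok = 24  [terminal]
2. n1.key = 15  [c.ok - 9]
3. n1.wid = "rk"  ["rk"]
4. n3.live = 7  [S₁.key - 8]
5. n3.sig = false  [S₁.key > 15]
6. n4.cnt = 5  [5]
7. n4.idx = "xv"  ["xv"]
8. n5.lim = 16  [terminal]
9. n4.sig = 8  [b.lim - 8]
10. n4.hot = false  [b.lim > 16]
11. n6.live = -9  [-9]
12. n6.sig = true  [true]
13. n7.live = 12  [12]
14. n7.sig = false  [false]
15. n8.cnt = -8  [terminal]
16. n7.cnt = true  [B.sig == false]
17. n9.ok = 12  [terminal]
18. n6.cnt = false  [c.ok > 12]
19. n3.cnt = false  [A.sig == B₀.live]
20. n0.key = -4  [-4]
21. n0.wid = "rkp"  [S₁.wid ++ "p"]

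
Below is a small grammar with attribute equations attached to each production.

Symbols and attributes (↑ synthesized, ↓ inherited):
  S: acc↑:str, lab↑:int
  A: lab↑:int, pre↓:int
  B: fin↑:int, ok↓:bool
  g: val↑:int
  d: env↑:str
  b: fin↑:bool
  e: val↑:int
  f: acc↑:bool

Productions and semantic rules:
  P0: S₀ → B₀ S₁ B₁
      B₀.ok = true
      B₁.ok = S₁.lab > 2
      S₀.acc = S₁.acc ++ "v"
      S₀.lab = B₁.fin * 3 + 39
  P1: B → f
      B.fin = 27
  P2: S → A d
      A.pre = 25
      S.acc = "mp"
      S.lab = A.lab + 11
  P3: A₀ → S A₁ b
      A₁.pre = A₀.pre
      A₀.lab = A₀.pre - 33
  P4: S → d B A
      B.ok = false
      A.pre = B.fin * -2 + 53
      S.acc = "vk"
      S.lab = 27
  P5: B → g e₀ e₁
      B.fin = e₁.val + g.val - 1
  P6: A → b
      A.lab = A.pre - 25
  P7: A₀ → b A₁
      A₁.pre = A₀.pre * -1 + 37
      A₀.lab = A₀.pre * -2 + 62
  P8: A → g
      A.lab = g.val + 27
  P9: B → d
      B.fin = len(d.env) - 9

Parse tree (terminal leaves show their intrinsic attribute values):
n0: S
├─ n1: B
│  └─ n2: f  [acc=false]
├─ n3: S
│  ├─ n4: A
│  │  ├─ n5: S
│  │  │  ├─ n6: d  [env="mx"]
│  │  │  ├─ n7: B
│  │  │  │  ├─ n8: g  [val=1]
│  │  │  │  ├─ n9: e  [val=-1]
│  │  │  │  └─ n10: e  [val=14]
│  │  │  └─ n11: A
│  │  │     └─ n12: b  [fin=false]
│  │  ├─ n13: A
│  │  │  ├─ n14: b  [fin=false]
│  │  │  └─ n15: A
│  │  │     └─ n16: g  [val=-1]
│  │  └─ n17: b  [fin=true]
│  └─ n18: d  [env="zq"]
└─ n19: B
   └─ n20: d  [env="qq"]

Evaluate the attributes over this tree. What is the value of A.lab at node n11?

1. n1.ok = true  [true]
2. n2.acc = false  [terminal]
3. n1.fin = 27  [27]
4. n4.pre = 25  [25]
5. n6.env = "mx"  [terminal]
6. n7.ok = false  [false]
7. n8.val = 1  [terminal]
8. n9.val = -1  [terminal]
9. n10.val = 14  [terminal]
10. n7.fin = 14  [e₁.val + g.val - 1]
11. n11.pre = 25  [B.fin * -2 + 53]
12. n12.fin = false  [terminal]
13. n11.lab = 0  [A.pre - 25]
14. n5.acc = "vk"  ["vk"]
15. n5.lab = 27  [27]
16. n13.pre = 25  [A₀.pre]
17. n14.fin = false  [terminal]
18. n15.pre = 12  [A₀.pre * -1 + 37]
19. n16.val = -1  [terminal]
20. n15.lab = 26  [g.val + 27]
21. n13.lab = 12  [A₀.pre * -2 + 62]
22. n17.fin = true  [terminal]
23. n4.lab = -8  [A₀.pre - 33]
24. n18.env = "zq"  [terminal]
25. n3.acc = "mp"  ["mp"]
26. n3.lab = 3  [A.lab + 11]
27. n19.ok = true  [S₁.lab > 2]
28. n20.env = "qq"  [terminal]
29. n19.fin = -7  [len(d.env) - 9]
30. n0.acc = "mpv"  [S₁.acc ++ "v"]
31. n0.lab = 18  [B₁.fin * 3 + 39]

0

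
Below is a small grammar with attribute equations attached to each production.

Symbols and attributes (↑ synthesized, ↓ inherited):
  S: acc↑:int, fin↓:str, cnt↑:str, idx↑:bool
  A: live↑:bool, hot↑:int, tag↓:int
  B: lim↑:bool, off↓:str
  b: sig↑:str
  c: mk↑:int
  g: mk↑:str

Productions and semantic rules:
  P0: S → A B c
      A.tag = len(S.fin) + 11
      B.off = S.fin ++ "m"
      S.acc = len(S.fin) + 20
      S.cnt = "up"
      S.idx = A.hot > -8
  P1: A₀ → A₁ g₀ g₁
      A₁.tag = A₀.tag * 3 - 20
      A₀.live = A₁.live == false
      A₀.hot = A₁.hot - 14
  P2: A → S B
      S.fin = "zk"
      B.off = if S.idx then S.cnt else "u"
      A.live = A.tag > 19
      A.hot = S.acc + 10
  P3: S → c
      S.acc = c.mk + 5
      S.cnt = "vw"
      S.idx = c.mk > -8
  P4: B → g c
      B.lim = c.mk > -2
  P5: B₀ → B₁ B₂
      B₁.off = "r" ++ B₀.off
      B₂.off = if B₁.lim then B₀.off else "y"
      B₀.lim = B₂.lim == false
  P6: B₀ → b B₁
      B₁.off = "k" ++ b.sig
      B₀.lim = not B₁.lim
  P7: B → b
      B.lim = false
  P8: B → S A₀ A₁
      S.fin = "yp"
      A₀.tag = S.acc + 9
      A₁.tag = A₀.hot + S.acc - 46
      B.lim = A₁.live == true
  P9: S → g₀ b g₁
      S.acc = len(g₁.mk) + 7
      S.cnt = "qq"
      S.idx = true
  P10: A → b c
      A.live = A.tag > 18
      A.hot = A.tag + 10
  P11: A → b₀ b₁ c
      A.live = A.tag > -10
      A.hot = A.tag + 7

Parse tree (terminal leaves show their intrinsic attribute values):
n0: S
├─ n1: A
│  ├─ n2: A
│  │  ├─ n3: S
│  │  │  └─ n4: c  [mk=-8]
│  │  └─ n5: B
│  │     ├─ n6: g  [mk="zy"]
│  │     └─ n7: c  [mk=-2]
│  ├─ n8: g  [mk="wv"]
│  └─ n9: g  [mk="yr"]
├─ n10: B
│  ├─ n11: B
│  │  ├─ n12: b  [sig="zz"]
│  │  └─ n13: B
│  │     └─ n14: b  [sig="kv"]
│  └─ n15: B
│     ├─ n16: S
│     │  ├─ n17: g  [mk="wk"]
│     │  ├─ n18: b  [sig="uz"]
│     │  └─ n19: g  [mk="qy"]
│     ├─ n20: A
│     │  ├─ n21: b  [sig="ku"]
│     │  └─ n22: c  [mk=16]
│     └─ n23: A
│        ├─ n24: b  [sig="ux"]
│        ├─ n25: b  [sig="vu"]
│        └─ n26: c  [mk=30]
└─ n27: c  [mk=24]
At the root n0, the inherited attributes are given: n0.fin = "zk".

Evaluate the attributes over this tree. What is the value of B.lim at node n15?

1. n0.fin = "zk"  [given at root]
2. n1.tag = 13  [len(S.fin) + 11]
3. n2.tag = 19  [A₀.tag * 3 - 20]
4. n3.fin = "zk"  ["zk"]
5. n4.mk = -8  [terminal]
6. n3.acc = -3  [c.mk + 5]
7. n3.cnt = "vw"  ["vw"]
8. n3.idx = false  [c.mk > -8]
9. n5.off = "u"  [if S.idx then S.cnt else "u"]
10. n6.mk = "zy"  [terminal]
11. n7.mk = -2  [terminal]
12. n5.lim = false  [c.mk > -2]
13. n2.live = false  [A.tag > 19]
14. n2.hot = 7  [S.acc + 10]
15. n8.mk = "wv"  [terminal]
16. n9.mk = "yr"  [terminal]
17. n1.live = true  [A₁.live == false]
18. n1.hot = -7  [A₁.hot - 14]
19. n10.off = "zkm"  [S.fin ++ "m"]
20. n11.off = "rzkm"  ["r" ++ B₀.off]
21. n12.sig = "zz"  [terminal]
22. n13.off = "kzz"  ["k" ++ b.sig]
23. n14.sig = "kv"  [terminal]
24. n13.lim = false  [false]
25. n11.lim = true  [not B₁.lim]
26. n15.off = "zkm"  [if B₁.lim then B₀.off else "y"]
27. n16.fin = "yp"  ["yp"]
28. n17.mk = "wk"  [terminal]
29. n18.sig = "uz"  [terminal]
30. n19.mk = "qy"  [terminal]
31. n16.acc = 9  [len(g₁.mk) + 7]
32. n16.cnt = "qq"  ["qq"]
33. n16.idx = true  [true]
34. n20.tag = 18  [S.acc + 9]
35. n21.sig = "ku"  [terminal]
36. n22.mk = 16  [terminal]
37. n20.live = false  [A.tag > 18]
38. n20.hot = 28  [A.tag + 10]
39. n23.tag = -9  [A₀.hot + S.acc - 46]
40. n24.sig = "ux"  [terminal]
41. n25.sig = "vu"  [terminal]
42. n26.mk = 30  [terminal]
43. n23.live = true  [A.tag > -10]
44. n23.hot = -2  [A.tag + 7]
45. n15.lim = true  [A₁.live == true]
46. n10.lim = false  [B₂.lim == false]
47. n27.mk = 24  [terminal]
48. n0.acc = 22  [len(S.fin) + 20]
49. n0.cnt = "up"  ["up"]
50. n0.idx = true  [A.hot > -8]

true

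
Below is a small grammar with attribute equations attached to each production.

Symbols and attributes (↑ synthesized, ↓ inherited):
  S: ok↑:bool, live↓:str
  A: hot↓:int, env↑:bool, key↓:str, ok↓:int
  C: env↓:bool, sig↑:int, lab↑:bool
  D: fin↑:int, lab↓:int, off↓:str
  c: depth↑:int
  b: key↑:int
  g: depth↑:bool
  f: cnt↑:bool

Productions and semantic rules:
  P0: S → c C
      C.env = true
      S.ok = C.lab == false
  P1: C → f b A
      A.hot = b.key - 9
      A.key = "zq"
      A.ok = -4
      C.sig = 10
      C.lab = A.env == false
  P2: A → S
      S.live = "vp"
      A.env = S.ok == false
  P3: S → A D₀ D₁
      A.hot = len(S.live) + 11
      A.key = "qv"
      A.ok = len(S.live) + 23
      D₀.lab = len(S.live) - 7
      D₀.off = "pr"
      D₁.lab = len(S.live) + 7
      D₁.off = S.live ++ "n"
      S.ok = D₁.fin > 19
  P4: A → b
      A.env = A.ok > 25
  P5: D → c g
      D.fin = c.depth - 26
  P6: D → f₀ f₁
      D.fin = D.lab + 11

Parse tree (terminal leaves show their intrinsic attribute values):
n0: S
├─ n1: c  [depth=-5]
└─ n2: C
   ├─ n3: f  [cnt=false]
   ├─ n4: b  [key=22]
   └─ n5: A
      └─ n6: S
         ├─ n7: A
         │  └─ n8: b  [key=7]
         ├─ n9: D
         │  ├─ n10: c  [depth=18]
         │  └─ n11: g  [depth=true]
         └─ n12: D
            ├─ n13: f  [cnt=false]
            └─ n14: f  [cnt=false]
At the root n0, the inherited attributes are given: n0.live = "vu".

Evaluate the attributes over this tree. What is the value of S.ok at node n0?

false

1. n0.live = "vu"  [given at root]
2. n1.depth = -5  [terminal]
3. n2.env = true  [true]
4. n3.cnt = false  [terminal]
5. n4.key = 22  [terminal]
6. n5.hot = 13  [b.key - 9]
7. n5.key = "zq"  ["zq"]
8. n5.ok = -4  [-4]
9. n6.live = "vp"  ["vp"]
10. n7.hot = 13  [len(S.live) + 11]
11. n7.key = "qv"  ["qv"]
12. n7.ok = 25  [len(S.live) + 23]
13. n8.key = 7  [terminal]
14. n7.env = false  [A.ok > 25]
15. n9.lab = -5  [len(S.live) - 7]
16. n9.off = "pr"  ["pr"]
17. n10.depth = 18  [terminal]
18. n11.depth = true  [terminal]
19. n9.fin = -8  [c.depth - 26]
20. n12.lab = 9  [len(S.live) + 7]
21. n12.off = "vpn"  [S.live ++ "n"]
22. n13.cnt = false  [terminal]
23. n14.cnt = false  [terminal]
24. n12.fin = 20  [D.lab + 11]
25. n6.ok = true  [D₁.fin > 19]
26. n5.env = false  [S.ok == false]
27. n2.sig = 10  [10]
28. n2.lab = true  [A.env == false]
29. n0.ok = false  [C.lab == false]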